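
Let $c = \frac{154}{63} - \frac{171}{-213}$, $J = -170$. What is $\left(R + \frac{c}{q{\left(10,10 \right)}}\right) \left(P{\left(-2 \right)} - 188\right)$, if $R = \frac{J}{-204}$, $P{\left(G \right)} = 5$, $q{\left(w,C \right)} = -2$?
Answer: $\frac{30805}{213} \approx 144.62$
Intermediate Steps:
$c = \frac{2075}{639}$ ($c = 154 \cdot \frac{1}{63} - - \frac{57}{71} = \frac{22}{9} + \frac{57}{71} = \frac{2075}{639} \approx 3.2473$)
$R = \frac{5}{6}$ ($R = - \frac{170}{-204} = \left(-170\right) \left(- \frac{1}{204}\right) = \frac{5}{6} \approx 0.83333$)
$\left(R + \frac{c}{q{\left(10,10 \right)}}\right) \left(P{\left(-2 \right)} - 188\right) = \left(\frac{5}{6} + \frac{2075}{639 \left(-2\right)}\right) \left(5 - 188\right) = \left(\frac{5}{6} + \frac{2075}{639} \left(- \frac{1}{2}\right)\right) \left(-183\right) = \left(\frac{5}{6} - \frac{2075}{1278}\right) \left(-183\right) = \left(- \frac{505}{639}\right) \left(-183\right) = \frac{30805}{213}$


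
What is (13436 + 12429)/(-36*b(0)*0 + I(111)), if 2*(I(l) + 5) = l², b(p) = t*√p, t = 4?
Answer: 51730/12311 ≈ 4.2019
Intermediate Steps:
b(p) = 4*√p
I(l) = -5 + l²/2
(13436 + 12429)/(-36*b(0)*0 + I(111)) = (13436 + 12429)/(-144*√0*0 + (-5 + (½)*111²)) = 25865/(-144*0*0 + (-5 + (½)*12321)) = 25865/(-36*0*0 + (-5 + 12321/2)) = 25865/(0*0 + 12311/2) = 25865/(0 + 12311/2) = 25865/(12311/2) = 25865*(2/12311) = 51730/12311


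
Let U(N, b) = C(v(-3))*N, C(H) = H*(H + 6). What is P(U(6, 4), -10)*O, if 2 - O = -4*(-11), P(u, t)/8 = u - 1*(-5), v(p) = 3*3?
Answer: -273840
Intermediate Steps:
v(p) = 9
C(H) = H*(6 + H)
U(N, b) = 135*N (U(N, b) = (9*(6 + 9))*N = (9*15)*N = 135*N)
P(u, t) = 40 + 8*u (P(u, t) = 8*(u - 1*(-5)) = 8*(u + 5) = 8*(5 + u) = 40 + 8*u)
O = -42 (O = 2 - (-4)*(-11) = 2 - 1*44 = 2 - 44 = -42)
P(U(6, 4), -10)*O = (40 + 8*(135*6))*(-42) = (40 + 8*810)*(-42) = (40 + 6480)*(-42) = 6520*(-42) = -273840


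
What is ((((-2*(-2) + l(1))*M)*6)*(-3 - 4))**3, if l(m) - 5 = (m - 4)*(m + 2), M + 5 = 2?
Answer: 0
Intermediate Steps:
M = -3 (M = -5 + 2 = -3)
l(m) = 5 + (-4 + m)*(2 + m) (l(m) = 5 + (m - 4)*(m + 2) = 5 + (-4 + m)*(2 + m))
((((-2*(-2) + l(1))*M)*6)*(-3 - 4))**3 = ((((-2*(-2) + (-3 + 1**2 - 2*1))*(-3))*6)*(-3 - 4))**3 = ((((4 + (-3 + 1 - 2))*(-3))*6)*(-7))**3 = ((((4 - 4)*(-3))*6)*(-7))**3 = (((0*(-3))*6)*(-7))**3 = ((0*6)*(-7))**3 = (0*(-7))**3 = 0**3 = 0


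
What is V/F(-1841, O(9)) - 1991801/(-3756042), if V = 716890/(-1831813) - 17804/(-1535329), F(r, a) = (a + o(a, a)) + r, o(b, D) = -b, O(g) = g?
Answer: 10316947680022426642393/19447636048793797536594 ≈ 0.53050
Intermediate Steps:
F(r, a) = r (F(r, a) = (a - a) + r = 0 + r = r)
V = -1068048408158/2812435621477 (V = 716890*(-1/1831813) - 17804*(-1/1535329) = -716890/1831813 + 17804/1535329 = -1068048408158/2812435621477 ≈ -0.37976)
V/F(-1841, O(9)) - 1991801/(-3756042) = -1068048408158/2812435621477/(-1841) - 1991801/(-3756042) = -1068048408158/2812435621477*(-1/1841) - 1991801*(-1/3756042) = 1068048408158/5177693979139157 + 1991801/3756042 = 10316947680022426642393/19447636048793797536594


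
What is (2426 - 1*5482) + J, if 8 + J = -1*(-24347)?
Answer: 21283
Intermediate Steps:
J = 24339 (J = -8 - 1*(-24347) = -8 + 24347 = 24339)
(2426 - 1*5482) + J = (2426 - 1*5482) + 24339 = (2426 - 5482) + 24339 = -3056 + 24339 = 21283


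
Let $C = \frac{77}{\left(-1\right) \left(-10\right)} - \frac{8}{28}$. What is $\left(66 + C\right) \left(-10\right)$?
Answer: $- \frac{5139}{7} \approx -734.14$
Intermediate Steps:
$C = \frac{519}{70}$ ($C = \frac{77}{10} - \frac{2}{7} = \frac{519}{70} \approx 7.4143$)
$\left(66 + C\right) \left(-10\right) = \left(66 + \frac{519}{70}\right) \left(-10\right) = \frac{5139}{70} \left(-10\right) = - \frac{5139}{7}$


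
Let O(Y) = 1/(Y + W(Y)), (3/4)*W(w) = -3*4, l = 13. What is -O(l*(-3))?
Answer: 1/55 ≈ 0.018182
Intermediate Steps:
W(w) = -16 (W(w) = 4*(-3*4)/3 = (4/3)*(-12) = -16)
O(Y) = 1/(-16 + Y) (O(Y) = 1/(Y - 16) = 1/(-16 + Y))
-O(l*(-3)) = -1/(-16 + 13*(-3)) = -1/(-16 - 39) = -1/(-55) = -1*(-1/55) = 1/55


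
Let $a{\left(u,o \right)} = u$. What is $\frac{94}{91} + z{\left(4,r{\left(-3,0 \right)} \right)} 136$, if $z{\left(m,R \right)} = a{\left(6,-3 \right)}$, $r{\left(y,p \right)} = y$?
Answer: $\frac{74350}{91} \approx 817.03$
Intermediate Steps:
$z{\left(m,R \right)} = 6$
$\frac{94}{91} + z{\left(4,r{\left(-3,0 \right)} \right)} 136 = \frac{94}{91} + 6 \cdot 136 = 94 \cdot \frac{1}{91} + 816 = \frac{94}{91} + 816 = \frac{74350}{91}$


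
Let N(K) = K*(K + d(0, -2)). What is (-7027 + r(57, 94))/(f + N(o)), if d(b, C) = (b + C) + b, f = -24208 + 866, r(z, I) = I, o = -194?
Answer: -2311/4894 ≈ -0.47221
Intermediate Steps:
f = -23342
d(b, C) = C + 2*b (d(b, C) = (C + b) + b = C + 2*b)
N(K) = K*(-2 + K) (N(K) = K*(K + (-2 + 2*0)) = K*(K + (-2 + 0)) = K*(K - 2) = K*(-2 + K))
(-7027 + r(57, 94))/(f + N(o)) = (-7027 + 94)/(-23342 - 194*(-2 - 194)) = -6933/(-23342 - 194*(-196)) = -6933/(-23342 + 38024) = -6933/14682 = -6933*1/14682 = -2311/4894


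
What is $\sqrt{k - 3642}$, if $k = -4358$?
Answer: $40 i \sqrt{5} \approx 89.443 i$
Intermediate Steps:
$\sqrt{k - 3642} = \sqrt{-4358 - 3642} = \sqrt{-8000} = 40 i \sqrt{5}$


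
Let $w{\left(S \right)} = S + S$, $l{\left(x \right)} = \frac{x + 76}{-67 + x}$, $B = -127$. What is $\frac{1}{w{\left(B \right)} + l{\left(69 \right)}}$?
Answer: $- \frac{2}{363} \approx -0.0055096$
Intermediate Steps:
$l{\left(x \right)} = \frac{76 + x}{-67 + x}$
$w{\left(S \right)} = 2 S$
$\frac{1}{w{\left(B \right)} + l{\left(69 \right)}} = \frac{1}{2 \left(-127\right) + \frac{76 + 69}{-67 + 69}} = \frac{1}{-254 + \frac{1}{2} \cdot 145} = \frac{1}{-254 + \frac{145}{2}} = \frac{1}{- \frac{363}{2}} = - \frac{2}{363}$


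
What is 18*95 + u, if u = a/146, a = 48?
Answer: 124854/73 ≈ 1710.3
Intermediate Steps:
u = 24/73 (u = 48/146 = 48*(1/146) = 24/73 ≈ 0.32877)
18*95 + u = 18*95 + 24/73 = 1710 + 24/73 = 124854/73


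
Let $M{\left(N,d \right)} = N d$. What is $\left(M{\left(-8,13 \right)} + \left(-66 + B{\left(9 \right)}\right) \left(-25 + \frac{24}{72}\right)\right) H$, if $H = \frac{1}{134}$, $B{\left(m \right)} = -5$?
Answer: $\frac{2471}{201} \approx 12.294$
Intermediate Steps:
$H = \frac{1}{134} \approx 0.0074627$
$\left(M{\left(-8,13 \right)} + \left(-66 + B{\left(9 \right)}\right) \left(-25 + \frac{24}{72}\right)\right) H = \left(\left(-8\right) 13 + \left(-66 - 5\right) \left(-25 + \frac{24}{72}\right)\right) \frac{1}{134} = \left(-104 - 71 \left(-25 + 24 \cdot \frac{1}{72}\right)\right) \frac{1}{134} = \left(-104 - 71 \left(-25 + \frac{1}{3}\right)\right) \frac{1}{134} = \left(-104 - - \frac{5254}{3}\right) \frac{1}{134} = \left(-104 + \frac{5254}{3}\right) \frac{1}{134} = \frac{4942}{3} \cdot \frac{1}{134} = \frac{2471}{201}$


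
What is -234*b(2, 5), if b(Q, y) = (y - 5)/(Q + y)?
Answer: 0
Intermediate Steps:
b(Q, y) = (-5 + y)/(Q + y)
-234*b(2, 5) = -234*(-5 + 5)/(2 + 5) = -234*0/7 = -234*0 = 0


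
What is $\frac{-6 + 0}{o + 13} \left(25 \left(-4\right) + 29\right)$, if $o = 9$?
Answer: $\frac{213}{11} \approx 19.364$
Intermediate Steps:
$\frac{-6 + 0}{o + 13} \left(25 \left(-4\right) + 29\right) = \frac{-6 + 0}{9 + 13} \left(25 \left(-4\right) + 29\right) = - \frac{6}{22} \left(-100 + 29\right) = \left(-6\right) \frac{1}{22} \left(-71\right) = \left(- \frac{3}{11}\right) \left(-71\right) = \frac{213}{11}$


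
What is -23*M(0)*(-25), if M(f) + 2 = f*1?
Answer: -1150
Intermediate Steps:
M(f) = -2 + f (M(f) = -2 + f*1 = -2 + f)
-23*M(0)*(-25) = -23*(-2 + 0)*(-25) = -23*(-2)*(-25) = 46*(-25) = -1150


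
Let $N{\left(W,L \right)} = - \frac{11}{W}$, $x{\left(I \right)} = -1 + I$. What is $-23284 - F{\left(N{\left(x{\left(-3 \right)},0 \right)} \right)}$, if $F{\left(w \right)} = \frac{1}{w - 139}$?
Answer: $- \frac{12689776}{545} \approx -23284.0$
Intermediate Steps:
$F{\left(w \right)} = \frac{1}{-139 + w}$
$-23284 - F{\left(N{\left(x{\left(-3 \right)},0 \right)} \right)} = -23284 - \frac{1}{-139 - \frac{11}{-1 - 3}} = -23284 - \frac{1}{-139 - \frac{11}{-4}} = -23284 - \frac{1}{-139 - - \frac{11}{4}} = -23284 - \frac{1}{-139 + \frac{11}{4}} = -23284 - \frac{1}{- \frac{545}{4}} = -23284 - - \frac{4}{545} = -23284 + \frac{4}{545} = - \frac{12689776}{545}$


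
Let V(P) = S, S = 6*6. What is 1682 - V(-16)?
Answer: 1646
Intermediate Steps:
S = 36
V(P) = 36
1682 - V(-16) = 1682 - 1*36 = 1682 - 36 = 1646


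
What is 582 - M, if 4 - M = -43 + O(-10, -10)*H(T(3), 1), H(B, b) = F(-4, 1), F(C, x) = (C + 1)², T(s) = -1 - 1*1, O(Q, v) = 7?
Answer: 598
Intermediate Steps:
T(s) = -2 (T(s) = -1 - 1 = -2)
F(C, x) = (1 + C)²
H(B, b) = 9 (H(B, b) = (1 - 4)² = (-3)² = 9)
M = -16 (M = 4 - (-43 + 7*9) = 4 - (-43 + 63) = 4 - 1*20 = 4 - 20 = -16)
582 - M = 582 - 1*(-16) = 582 + 16 = 598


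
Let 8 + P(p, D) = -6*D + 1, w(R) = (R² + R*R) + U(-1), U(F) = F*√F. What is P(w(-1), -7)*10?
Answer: 350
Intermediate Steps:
U(F) = F^(3/2)
w(R) = -I + 2*R² (w(R) = (R² + R*R) + (-1)^(3/2) = (R² + R²) - I = 2*R² - I = -I + 2*R²)
P(p, D) = -7 - 6*D (P(p, D) = -8 + (-6*D + 1) = -8 + (1 - 6*D) = -7 - 6*D)
P(w(-1), -7)*10 = (-7 - 6*(-7))*10 = (-7 + 42)*10 = 35*10 = 350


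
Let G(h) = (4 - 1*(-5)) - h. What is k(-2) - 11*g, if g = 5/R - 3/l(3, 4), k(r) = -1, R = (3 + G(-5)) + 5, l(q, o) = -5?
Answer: -101/10 ≈ -10.100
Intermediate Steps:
G(h) = 9 - h (G(h) = (4 + 5) - h = 9 - h)
R = 22 (R = (3 + (9 - 1*(-5))) + 5 = (3 + (9 + 5)) + 5 = (3 + 14) + 5 = 17 + 5 = 22)
g = 91/110 (g = 5/22 - 3/(-5) = 5*(1/22) - 3*(-1/5) = 5/22 + 3/5 = 91/110 ≈ 0.82727)
k(-2) - 11*g = -1 - 11*91/110 = -1 - 91/10 = -101/10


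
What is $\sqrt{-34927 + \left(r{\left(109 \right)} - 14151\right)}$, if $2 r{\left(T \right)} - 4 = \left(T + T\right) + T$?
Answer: $\frac{5 i \sqrt{7826}}{2} \approx 221.16 i$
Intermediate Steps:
$r{\left(T \right)} = 2 + \frac{3 T}{2}$ ($r{\left(T \right)} = 2 + \frac{\left(T + T\right) + T}{2} = 2 + \frac{2 T + T}{2} = 2 + \frac{3 T}{2}$)
$\sqrt{-34927 + \left(r{\left(109 \right)} - 14151\right)} = \sqrt{-34927 + \left(\left(2 + \frac{3}{2} \cdot 109\right) - 14151\right)} = \sqrt{-34927 + \left(\left(2 + \frac{327}{2}\right) - 14151\right)} = \sqrt{-34927 + \left(\frac{331}{2} - 14151\right)} = \sqrt{-34927 - \frac{27971}{2}} = \sqrt{- \frac{97825}{2}} = \frac{5 i \sqrt{7826}}{2}$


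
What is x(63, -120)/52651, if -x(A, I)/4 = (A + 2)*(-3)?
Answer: 780/52651 ≈ 0.014815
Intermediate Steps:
x(A, I) = 24 + 12*A (x(A, I) = -4*(A + 2)*(-3) = -4*(2 + A)*(-3) = -4*(-6 - 3*A) = 24 + 12*A)
x(63, -120)/52651 = (24 + 12*63)/52651 = (24 + 756)*(1/52651) = 780*(1/52651) = 780/52651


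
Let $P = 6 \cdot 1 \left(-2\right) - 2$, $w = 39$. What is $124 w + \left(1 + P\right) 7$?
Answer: $4745$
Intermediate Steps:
$P = -14$ ($P = 6 \left(-2\right) - 2 = -12 - 2 = -14$)
$124 w + \left(1 + P\right) 7 = 124 \cdot 39 + \left(1 - 14\right) 7 = 4836 - 91 = 4745$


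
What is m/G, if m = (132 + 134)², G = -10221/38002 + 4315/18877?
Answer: -50757789778024/28963187 ≈ -1.7525e+6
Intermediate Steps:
G = -28963187/717363754 (G = -10221*1/38002 + 4315*(1/18877) = -10221/38002 + 4315/18877 = -28963187/717363754 ≈ -0.040374)
m = 70756 (m = 266² = 70756)
m/G = 70756/(-28963187/717363754) = 70756*(-717363754/28963187) = -50757789778024/28963187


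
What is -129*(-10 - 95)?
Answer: 13545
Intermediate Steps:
-129*(-10 - 95) = -129*(-105) = 13545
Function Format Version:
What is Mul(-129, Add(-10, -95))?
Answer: 13545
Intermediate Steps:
Mul(-129, Add(-10, -95)) = Mul(-129, -105) = 13545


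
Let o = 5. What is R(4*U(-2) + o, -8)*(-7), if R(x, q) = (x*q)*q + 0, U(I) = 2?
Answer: -5824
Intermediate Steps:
R(x, q) = x*q² (R(x, q) = (q*x)*q + 0 = x*q² + 0 = x*q²)
R(4*U(-2) + o, -8)*(-7) = ((4*2 + 5)*(-8)²)*(-7) = ((8 + 5)*64)*(-7) = (13*64)*(-7) = 832*(-7) = -5824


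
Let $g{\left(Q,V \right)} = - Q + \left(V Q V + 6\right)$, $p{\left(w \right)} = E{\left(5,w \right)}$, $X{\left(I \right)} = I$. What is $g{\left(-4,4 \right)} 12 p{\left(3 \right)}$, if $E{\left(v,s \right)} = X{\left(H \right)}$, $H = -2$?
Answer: $1296$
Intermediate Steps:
$E{\left(v,s \right)} = -2$
$p{\left(w \right)} = -2$
$g{\left(Q,V \right)} = 6 - Q + Q V^{2}$ ($g{\left(Q,V \right)} = - Q + \left(Q V V + 6\right) = - Q + \left(Q V^{2} + 6\right) = - Q + \left(6 + Q V^{2}\right) = 6 - Q + Q V^{2}$)
$g{\left(-4,4 \right)} 12 p{\left(3 \right)} = \left(6 - -4 - 4 \cdot 4^{2}\right) 12 \left(-2\right) = \left(6 + 4 - 64\right) 12 \left(-2\right) = \left(-54\right) 12 \left(-2\right) = \left(-648\right) \left(-2\right) = 1296$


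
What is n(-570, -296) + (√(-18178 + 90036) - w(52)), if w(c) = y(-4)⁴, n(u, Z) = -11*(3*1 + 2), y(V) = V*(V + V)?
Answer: -1048631 + √71858 ≈ -1.0484e+6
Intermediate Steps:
y(V) = 2*V² (y(V) = V*(2*V) = 2*V²)
n(u, Z) = -55 (n(u, Z) = -11*(3 + 2) = -11*5 = -55)
w(c) = 1048576 (w(c) = (2*(-4)²)⁴ = (2*16)⁴ = 32⁴ = 1048576)
n(-570, -296) + (√(-18178 + 90036) - w(52)) = -55 + (√(-18178 + 90036) - 1*1048576) = -55 + (√71858 - 1048576) = -55 + (-1048576 + √71858) = -1048631 + √71858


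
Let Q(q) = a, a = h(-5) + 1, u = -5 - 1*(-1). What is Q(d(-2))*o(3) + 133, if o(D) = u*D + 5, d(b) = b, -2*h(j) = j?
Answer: 217/2 ≈ 108.50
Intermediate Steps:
h(j) = -j/2
u = -4 (u = -5 + 1 = -4)
o(D) = 5 - 4*D (o(D) = -4*D + 5 = 5 - 4*D)
a = 7/2 (a = -½*(-5) + 1 = 5/2 + 1 = 7/2 ≈ 3.5000)
Q(q) = 7/2
Q(d(-2))*o(3) + 133 = 7*(5 - 4*3)/2 + 133 = 7*(5 - 12)/2 + 133 = (7/2)*(-7) + 133 = -49/2 + 133 = 217/2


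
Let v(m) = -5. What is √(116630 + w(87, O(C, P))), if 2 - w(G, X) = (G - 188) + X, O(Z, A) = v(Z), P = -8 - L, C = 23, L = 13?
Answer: √116738 ≈ 341.67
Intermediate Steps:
P = -21 (P = -8 - 1*13 = -8 - 13 = -21)
O(Z, A) = -5
w(G, X) = 190 - G - X (w(G, X) = 2 - ((G - 188) + X) = 2 - ((-188 + G) + X) = 2 - (-188 + G + X) = 2 + (188 - G - X) = 190 - G - X)
√(116630 + w(87, O(C, P))) = √(116630 + (190 - 1*87 - 1*(-5))) = √(116630 + (190 - 87 + 5)) = √(116630 + 108) = √116738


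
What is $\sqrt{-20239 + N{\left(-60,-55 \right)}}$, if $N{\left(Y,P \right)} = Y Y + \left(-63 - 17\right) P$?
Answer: $i \sqrt{12239} \approx 110.63 i$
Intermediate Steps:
$N{\left(Y,P \right)} = Y^{2} - 80 P$ ($N{\left(Y,P \right)} = Y^{2} + \left(-63 - 17\right) P = Y^{2} - 80 P$)
$\sqrt{-20239 + N{\left(-60,-55 \right)}} = \sqrt{-20239 + \left(\left(-60\right)^{2} - -4400\right)} = \sqrt{-20239 + \left(3600 + 4400\right)} = \sqrt{-20239 + 8000} = \sqrt{-12239} = i \sqrt{12239}$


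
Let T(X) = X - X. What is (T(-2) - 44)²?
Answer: 1936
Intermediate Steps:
T(X) = 0
(T(-2) - 44)² = (0 - 44)² = (-44)² = 1936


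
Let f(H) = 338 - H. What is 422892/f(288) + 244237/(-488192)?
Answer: 103220139707/12204800 ≈ 8457.3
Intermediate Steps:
422892/f(288) + 244237/(-488192) = 422892/(338 - 1*288) + 244237/(-488192) = 422892/(338 - 288) + 244237*(-1/488192) = 422892/50 - 244237/488192 = 422892*(1/50) - 244237/488192 = 211446/25 - 244237/488192 = 103220139707/12204800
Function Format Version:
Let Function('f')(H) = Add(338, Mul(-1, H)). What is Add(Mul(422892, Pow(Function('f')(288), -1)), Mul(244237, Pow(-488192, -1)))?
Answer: Rational(103220139707, 12204800) ≈ 8457.3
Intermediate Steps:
Add(Mul(422892, Pow(Function('f')(288), -1)), Mul(244237, Pow(-488192, -1))) = Add(Mul(422892, Pow(Add(338, Mul(-1, 288)), -1)), Mul(244237, Pow(-488192, -1))) = Add(Mul(422892, Pow(Add(338, -288), -1)), Mul(244237, Rational(-1, 488192))) = Add(Mul(422892, Pow(50, -1)), Rational(-244237, 488192)) = Add(Mul(422892, Rational(1, 50)), Rational(-244237, 488192)) = Add(Rational(211446, 25), Rational(-244237, 488192)) = Rational(103220139707, 12204800)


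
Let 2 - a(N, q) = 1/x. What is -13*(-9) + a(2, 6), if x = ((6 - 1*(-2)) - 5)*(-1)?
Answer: 358/3 ≈ 119.33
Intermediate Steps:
x = -3 (x = ((6 + 2) - 5)*(-1) = (8 - 5)*(-1) = 3*(-1) = -3)
a(N, q) = 7/3 (a(N, q) = 2 - 1/(-3) = 2 - (-1)/3 = 2 - 1*(-⅓) = 2 + ⅓ = 7/3)
-13*(-9) + a(2, 6) = -13*(-9) + 7/3 = 117 + 7/3 = 358/3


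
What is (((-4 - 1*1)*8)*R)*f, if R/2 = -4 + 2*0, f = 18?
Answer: 5760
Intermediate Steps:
R = -8 (R = 2*(-4 + 2*0) = 2*(-4 + 0) = 2*(-4) = -8)
(((-4 - 1*1)*8)*R)*f = (((-4 - 1*1)*8)*(-8))*18 = (((-4 - 1)*8)*(-8))*18 = (-5*8*(-8))*18 = -40*(-8)*18 = 320*18 = 5760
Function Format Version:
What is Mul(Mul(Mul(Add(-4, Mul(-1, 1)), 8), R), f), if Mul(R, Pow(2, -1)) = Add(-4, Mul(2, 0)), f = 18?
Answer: 5760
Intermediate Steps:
R = -8 (R = Mul(2, Add(-4, Mul(2, 0))) = Mul(2, Add(-4, 0)) = Mul(2, -4) = -8)
Mul(Mul(Mul(Add(-4, Mul(-1, 1)), 8), R), f) = Mul(Mul(Mul(Add(-4, Mul(-1, 1)), 8), -8), 18) = Mul(Mul(Mul(Add(-4, -1), 8), -8), 18) = Mul(Mul(Mul(-5, 8), -8), 18) = Mul(Mul(-40, -8), 18) = Mul(320, 18) = 5760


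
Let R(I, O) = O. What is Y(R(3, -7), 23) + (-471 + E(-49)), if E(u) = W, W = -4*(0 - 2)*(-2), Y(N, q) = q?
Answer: -464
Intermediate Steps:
W = -16 (W = -4*(-2)*(-2) = 8*(-2) = -16)
E(u) = -16
Y(R(3, -7), 23) + (-471 + E(-49)) = 23 + (-471 - 16) = 23 - 487 = -464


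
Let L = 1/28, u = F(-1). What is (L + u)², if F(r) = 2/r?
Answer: 3025/784 ≈ 3.8584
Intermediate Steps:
u = -2 (u = 2/(-1) = 2*(-1) = -2)
L = 1/28 ≈ 0.035714
(L + u)² = (1/28 - 2)² = (-55/28)² = 3025/784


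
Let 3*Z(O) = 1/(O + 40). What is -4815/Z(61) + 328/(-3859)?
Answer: -5630069083/3859 ≈ -1.4589e+6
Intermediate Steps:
Z(O) = 1/(3*(40 + O)) (Z(O) = 1/(3*(O + 40)) = 1/(3*(40 + O)))
-4815/Z(61) + 328/(-3859) = -4815/(1/(3*(40 + 61))) + 328/(-3859) = -4815/((⅓)/101) + 328*(-1/3859) = -4815/((⅓)*(1/101)) - 328/3859 = -4815/1/303 - 328/3859 = -4815*303 - 328/3859 = -1458945 - 328/3859 = -5630069083/3859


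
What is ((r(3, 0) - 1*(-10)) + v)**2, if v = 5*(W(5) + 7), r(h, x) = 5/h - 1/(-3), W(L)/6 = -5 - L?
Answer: 64009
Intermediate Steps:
W(L) = -30 - 6*L (W(L) = 6*(-5 - L) = -30 - 6*L)
r(h, x) = 1/3 + 5/h (r(h, x) = 5/h - 1*(-1/3) = 5/h + 1/3 = 1/3 + 5/h)
v = -265 (v = 5*((-30 - 6*5) + 7) = 5*((-30 - 30) + 7) = 5*(-60 + 7) = 5*(-53) = -265)
((r(3, 0) - 1*(-10)) + v)**2 = (((1/3)*(15 + 3)/3 - 1*(-10)) - 265)**2 = (((1/3)*(1/3)*18 + 10) - 265)**2 = ((2 + 10) - 265)**2 = (12 - 265)**2 = (-253)**2 = 64009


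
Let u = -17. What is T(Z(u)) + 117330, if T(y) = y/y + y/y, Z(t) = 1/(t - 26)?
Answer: 117332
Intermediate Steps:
Z(t) = 1/(-26 + t)
T(y) = 2 (T(y) = 1 + 1 = 2)
T(Z(u)) + 117330 = 2 + 117330 = 117332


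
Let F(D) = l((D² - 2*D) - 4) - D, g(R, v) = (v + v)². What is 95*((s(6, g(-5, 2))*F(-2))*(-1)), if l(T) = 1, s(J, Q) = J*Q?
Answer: -27360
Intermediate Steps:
g(R, v) = 4*v² (g(R, v) = (2*v)² = 4*v²)
F(D) = 1 - D
95*((s(6, g(-5, 2))*F(-2))*(-1)) = 95*(((6*(4*2²))*(1 - 1*(-2)))*(-1)) = 95*(((6*(4*4))*(1 + 2))*(-1)) = 95*(((6*16)*3)*(-1)) = 95*((96*3)*(-1)) = 95*(288*(-1)) = 95*(-288) = -27360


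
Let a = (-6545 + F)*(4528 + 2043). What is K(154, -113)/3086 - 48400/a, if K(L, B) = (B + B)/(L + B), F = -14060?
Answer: -2447551443/1713104533933 ≈ -0.0014287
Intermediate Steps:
a = -135395455 (a = (-6545 - 14060)*(4528 + 2043) = -20605*6571 = -135395455)
K(L, B) = 2*B/(B + L) (K(L, B) = (2*B)/(B + L) = 2*B/(B + L))
K(154, -113)/3086 - 48400/a = (2*(-113)/(-113 + 154))/3086 - 48400/(-135395455) = (2*(-113)/41)*(1/3086) - 48400*(-1/135395455) = (2*(-113)*(1/41))*(1/3086) + 9680/27079091 = -226/41*1/3086 + 9680/27079091 = -113/63263 + 9680/27079091 = -2447551443/1713104533933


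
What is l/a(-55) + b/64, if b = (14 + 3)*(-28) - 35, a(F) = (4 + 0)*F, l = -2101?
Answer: 501/320 ≈ 1.5656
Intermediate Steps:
a(F) = 4*F
b = -511 (b = 17*(-28) - 35 = -476 - 35 = -511)
l/a(-55) + b/64 = -2101/(4*(-55)) - 511/64 = -2101/(-220) - 511*1/64 = -2101*(-1/220) - 511/64 = 191/20 - 511/64 = 501/320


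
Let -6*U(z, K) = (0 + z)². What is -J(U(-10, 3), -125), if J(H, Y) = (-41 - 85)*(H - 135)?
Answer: -19110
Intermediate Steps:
U(z, K) = -z²/6 (U(z, K) = -(0 + z)²/6 = -z²/6)
J(H, Y) = 17010 - 126*H (J(H, Y) = -126*(-135 + H) = 17010 - 126*H)
-J(U(-10, 3), -125) = -(17010 - (-21)*(-10)²) = -(17010 - (-21)*100) = -(17010 - 126*(-50/3)) = -(17010 + 2100) = -1*19110 = -19110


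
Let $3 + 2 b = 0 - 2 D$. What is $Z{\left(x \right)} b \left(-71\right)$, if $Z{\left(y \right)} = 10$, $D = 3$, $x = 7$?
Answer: $3195$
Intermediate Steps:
$b = - \frac{9}{2}$ ($b = - \frac{3}{2} + \frac{0 - 6}{2} = - \frac{3}{2} + \frac{1}{2} \left(-6\right) = - \frac{3}{2} - 3 = - \frac{9}{2} \approx -4.5$)
$Z{\left(x \right)} b \left(-71\right) = 10 \left(- \frac{9}{2}\right) \left(-71\right) = \left(-45\right) \left(-71\right) = 3195$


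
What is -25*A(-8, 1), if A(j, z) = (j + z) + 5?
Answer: 50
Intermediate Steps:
A(j, z) = 5 + j + z
-25*A(-8, 1) = -25*(5 - 8 + 1) = -25*(-2) = 50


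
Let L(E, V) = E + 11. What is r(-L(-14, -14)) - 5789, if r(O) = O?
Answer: -5786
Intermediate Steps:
L(E, V) = 11 + E
r(-L(-14, -14)) - 5789 = -(11 - 14) - 5789 = -1*(-3) - 5789 = 3 - 5789 = -5786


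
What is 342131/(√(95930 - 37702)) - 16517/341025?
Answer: -16517/341025 + 342131*√14557/29114 ≈ 1417.8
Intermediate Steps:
342131/(√(95930 - 37702)) - 16517/341025 = 342131/(√58228) - 16517*1/341025 = 342131/((2*√14557)) - 16517/341025 = 342131*(√14557/29114) - 16517/341025 = 342131*√14557/29114 - 16517/341025 = -16517/341025 + 342131*√14557/29114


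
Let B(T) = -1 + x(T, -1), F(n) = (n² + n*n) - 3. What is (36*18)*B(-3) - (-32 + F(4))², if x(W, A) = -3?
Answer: -2601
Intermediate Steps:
F(n) = -3 + 2*n² (F(n) = (n² + n²) - 3 = 2*n² - 3 = -3 + 2*n²)
B(T) = -4 (B(T) = -1 - 3 = -4)
(36*18)*B(-3) - (-32 + F(4))² = (36*18)*(-4) - (-32 + (-3 + 2*4²))² = 648*(-4) - (-32 + (-3 + 2*16))² = -2592 - (-32 + (-3 + 32))² = -2592 - (-32 + 29)² = -2592 - 1*(-3)² = -2592 - 1*9 = -2592 - 9 = -2601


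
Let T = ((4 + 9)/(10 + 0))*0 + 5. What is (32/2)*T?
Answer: 80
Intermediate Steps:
T = 5 (T = (13/10)*0 + 5 = 0 + 5 = 5)
(32/2)*T = (32/2)*5 = (32*(½))*5 = 16*5 = 80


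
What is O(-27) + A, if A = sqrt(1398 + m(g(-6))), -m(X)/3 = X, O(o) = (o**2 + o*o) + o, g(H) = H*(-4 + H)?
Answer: 1431 + sqrt(1218) ≈ 1465.9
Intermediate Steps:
O(o) = o + 2*o**2 (O(o) = (o**2 + o**2) + o = 2*o**2 + o = o + 2*o**2)
m(X) = -3*X
A = sqrt(1218) (A = sqrt(1398 - (-18)*(-4 - 6)) = sqrt(1398 - (-18)*(-10)) = sqrt(1398 - 3*60) = sqrt(1398 - 180) = sqrt(1218) ≈ 34.900)
O(-27) + A = -27*(1 + 2*(-27)) + sqrt(1218) = -27*(1 - 54) + sqrt(1218) = -27*(-53) + sqrt(1218) = 1431 + sqrt(1218)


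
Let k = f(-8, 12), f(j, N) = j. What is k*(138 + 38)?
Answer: -1408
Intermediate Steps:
k = -8
k*(138 + 38) = -8*(138 + 38) = -8*176 = -1408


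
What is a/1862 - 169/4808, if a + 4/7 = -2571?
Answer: -44375777/31333736 ≈ -1.4162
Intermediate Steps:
a = -18001/7 (a = -4/7 - 2571 = -18001/7 ≈ -2571.6)
a/1862 - 169/4808 = -18001/7/1862 - 169/4808 = -18001/7*1/1862 - 169*1/4808 = -18001/13034 - 169/4808 = -44375777/31333736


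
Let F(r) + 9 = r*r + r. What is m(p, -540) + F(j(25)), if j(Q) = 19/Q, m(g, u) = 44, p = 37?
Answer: 22711/625 ≈ 36.338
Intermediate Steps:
F(r) = -9 + r + r² (F(r) = -9 + (r*r + r) = -9 + (r² + r) = -9 + (r + r²) = -9 + r + r²)
m(p, -540) + F(j(25)) = 44 + (-9 + 19/25 + (19/25)²) = 44 + (-9 + 19/25 + 361/625) = 44 - 4789/625 = 22711/625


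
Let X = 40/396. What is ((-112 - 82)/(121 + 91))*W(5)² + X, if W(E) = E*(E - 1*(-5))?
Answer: -12003220/5247 ≈ -2287.6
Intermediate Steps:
X = 10/99 (X = 40*(1/396) = 10/99 ≈ 0.10101)
W(E) = E*(5 + E) (W(E) = E*(E + 5) = E*(5 + E))
((-112 - 82)/(121 + 91))*W(5)² + X = ((-112 - 82)/(121 + 91))*(5*(5 + 5))² + 10/99 = (-194/212)*(5*10)² + 10/99 = -194*1/212*50² + 10/99 = -97/106*2500 + 10/99 = -121250/53 + 10/99 = -12003220/5247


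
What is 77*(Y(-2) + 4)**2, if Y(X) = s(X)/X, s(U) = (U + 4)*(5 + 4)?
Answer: 1925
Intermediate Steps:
s(U) = 36 + 9*U (s(U) = (4 + U)*9 = 36 + 9*U)
Y(X) = (36 + 9*X)/X
77*(Y(-2) + 4)**2 = 77*((9 + 36/(-2)) + 4)**2 = 77*((9 + 36*(-1/2)) + 4)**2 = 77*((9 - 18) + 4)**2 = 77*(-9 + 4)**2 = 77*(-5)**2 = 77*25 = 1925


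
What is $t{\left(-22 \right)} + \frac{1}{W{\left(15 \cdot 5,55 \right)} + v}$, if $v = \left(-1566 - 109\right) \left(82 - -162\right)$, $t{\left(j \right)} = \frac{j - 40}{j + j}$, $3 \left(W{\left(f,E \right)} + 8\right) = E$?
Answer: $\frac{38008073}{26973518} \approx 1.4091$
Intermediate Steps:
$W{\left(f,E \right)} = -8 + \frac{E}{3}$
$t{\left(j \right)} = \frac{-40 + j}{2 j}$
$v = -408700$ ($v = - 1675 \left(82 + 162\right) = \left(-1675\right) 244 = -408700$)
$t{\left(-22 \right)} + \frac{1}{W{\left(15 \cdot 5,55 \right)} + v} = \frac{-40 - 22}{2 \left(-22\right)} + \frac{1}{\left(-8 + \frac{1}{3} \cdot 55\right) - 408700} = \frac{1}{2} \left(- \frac{1}{22}\right) \left(-62\right) + \frac{1}{\left(-8 + \frac{55}{3}\right) - 408700} = \frac{31}{22} + \frac{1}{\frac{31}{3} - 408700} = \frac{31}{22} + \frac{1}{- \frac{1226069}{3}} = \frac{31}{22} - \frac{3}{1226069} = \frac{38008073}{26973518}$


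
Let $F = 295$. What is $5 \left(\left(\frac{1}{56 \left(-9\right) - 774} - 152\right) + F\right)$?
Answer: $\frac{913765}{1278} \approx 715.0$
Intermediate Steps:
$5 \left(\left(\frac{1}{56 \left(-9\right) - 774} - 152\right) + F\right) = 5 \left(\left(\frac{1}{56 \left(-9\right) - 774} - 152\right) + 295\right) = 5 \left(\left(\frac{1}{-504 - 774} - 152\right) + 295\right) = 5 \left(\left(\frac{1}{-1278} - 152\right) + 295\right) = 5 \left(\left(- \frac{1}{1278} - 152\right) + 295\right) = 5 \left(- \frac{194257}{1278} + 295\right) = 5 \cdot \frac{182753}{1278} = \frac{913765}{1278}$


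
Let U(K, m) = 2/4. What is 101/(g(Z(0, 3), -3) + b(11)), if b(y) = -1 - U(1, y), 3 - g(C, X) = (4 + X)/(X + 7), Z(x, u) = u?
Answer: 404/5 ≈ 80.800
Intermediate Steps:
U(K, m) = 1/2 (U(K, m) = 2*(1/4) = 1/2)
g(C, X) = 3 - (4 + X)/(7 + X) (g(C, X) = 3 - (4 + X)/(X + 7) = 3 - (4 + X)/(7 + X))
b(y) = -3/2 (b(y) = -1 - 1*1/2 = -1 - 1/2 = -3/2)
101/(g(Z(0, 3), -3) + b(11)) = 101/((17 + 2*(-3))/(7 - 3) - 3/2) = 101/((17 - 6)/4 - 3/2) = 101/((1/4)*11 - 3/2) = 101/(11/4 - 3/2) = 101/(5/4) = (4/5)*101 = 404/5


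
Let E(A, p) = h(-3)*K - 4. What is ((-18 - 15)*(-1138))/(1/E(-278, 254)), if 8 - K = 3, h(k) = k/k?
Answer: 37554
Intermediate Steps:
h(k) = 1
K = 5 (K = 8 - 1*3 = 8 - 3 = 5)
E(A, p) = 1 (E(A, p) = 1*5 - 4 = 5 - 4 = 1)
((-18 - 15)*(-1138))/(1/E(-278, 254)) = ((-18 - 15)*(-1138))/(1/1) = -33*(-1138)/1 = 37554*1 = 37554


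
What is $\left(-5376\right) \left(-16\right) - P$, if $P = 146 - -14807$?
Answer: $71063$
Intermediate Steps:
$P = 14953$ ($P = 146 + 14807 = 14953$)
$\left(-5376\right) \left(-16\right) - P = \left(-5376\right) \left(-16\right) - 14953 = 86016 - 14953 = 71063$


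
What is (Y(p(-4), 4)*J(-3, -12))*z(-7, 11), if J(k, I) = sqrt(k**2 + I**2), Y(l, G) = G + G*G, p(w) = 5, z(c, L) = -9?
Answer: -540*sqrt(17) ≈ -2226.5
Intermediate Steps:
Y(l, G) = G + G**2
J(k, I) = sqrt(I**2 + k**2)
(Y(p(-4), 4)*J(-3, -12))*z(-7, 11) = ((4*(1 + 4))*sqrt((-12)**2 + (-3)**2))*(-9) = ((4*5)*sqrt(144 + 9))*(-9) = (20*sqrt(153))*(-9) = (20*(3*sqrt(17)))*(-9) = (60*sqrt(17))*(-9) = -540*sqrt(17)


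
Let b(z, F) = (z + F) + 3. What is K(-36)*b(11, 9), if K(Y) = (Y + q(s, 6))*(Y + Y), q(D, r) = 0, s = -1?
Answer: 59616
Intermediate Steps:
b(z, F) = 3 + F + z (b(z, F) = (F + z) + 3 = 3 + F + z)
K(Y) = 2*Y**2 (K(Y) = (Y + 0)*(Y + Y) = Y*(2*Y) = 2*Y**2)
K(-36)*b(11, 9) = (2*(-36)**2)*(3 + 9 + 11) = (2*1296)*23 = 2592*23 = 59616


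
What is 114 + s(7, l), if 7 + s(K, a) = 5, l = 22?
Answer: 112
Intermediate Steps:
s(K, a) = -2 (s(K, a) = -7 + 5 = -2)
114 + s(7, l) = 114 - 2 = 112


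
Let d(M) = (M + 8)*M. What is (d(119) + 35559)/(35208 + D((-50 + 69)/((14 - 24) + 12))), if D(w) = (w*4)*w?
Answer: 50672/35569 ≈ 1.4246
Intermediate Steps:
D(w) = 4*w² (D(w) = (4*w)*w = 4*w²)
d(M) = M*(8 + M) (d(M) = (8 + M)*M = M*(8 + M))
(d(119) + 35559)/(35208 + D((-50 + 69)/((14 - 24) + 12))) = (119*(8 + 119) + 35559)/(35208 + 4*((-50 + 69)/((14 - 24) + 12))²) = (119*127 + 35559)/(35208 + 4*(19/(-10 + 12))²) = (15113 + 35559)/(35208 + 4*(19/2)²) = 50672/(35208 + 4*(19*(½))²) = 50672/(35208 + 4*(19/2)²) = 50672/(35208 + 4*(361/4)) = 50672/(35208 + 361) = 50672/35569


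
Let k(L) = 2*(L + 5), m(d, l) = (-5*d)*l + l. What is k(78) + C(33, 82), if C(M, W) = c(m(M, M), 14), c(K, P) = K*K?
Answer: 29289910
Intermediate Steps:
m(d, l) = l - 5*d*l (m(d, l) = -5*d*l + l = l - 5*d*l)
c(K, P) = K²
C(M, W) = M²*(1 - 5*M)² (C(M, W) = (M*(1 - 5*M))² = M²*(1 - 5*M)²)
k(L) = 10 + 2*L (k(L) = 2*(5 + L) = 10 + 2*L)
k(78) + C(33, 82) = (10 + 2*78) + 33²*(-1 + 5*33)² = (10 + 156) + 1089*(-1 + 165)² = 166 + 1089*164² = 166 + 1089*26896 = 166 + 29289744 = 29289910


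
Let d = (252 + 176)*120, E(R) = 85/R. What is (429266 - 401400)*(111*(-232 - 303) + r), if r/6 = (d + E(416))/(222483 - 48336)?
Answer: -9990024061802975/6037096 ≈ -1.6548e+9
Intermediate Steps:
d = 51360 (d = 428*120 = 51360)
r = 21365845/12074192 (r = 6*((51360 + 85/416)/(222483 - 48336)) = 6*((51360 + 85*(1/416))/174147) = 6*((51360 + 85/416)*(1/174147)) = 6*((21365845/416)*(1/174147)) = 6*(21365845/72445152) = 21365845/12074192 ≈ 1.7695)
(429266 - 401400)*(111*(-232 - 303) + r) = (429266 - 401400)*(111*(-232 - 303) + 21365845/12074192) = 27866*(111*(-535) + 21365845/12074192) = 27866*(-59385 + 21365845/12074192) = 27866*(-717004526075/12074192) = -9990024061802975/6037096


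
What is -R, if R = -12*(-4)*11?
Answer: -528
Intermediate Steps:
R = 528 (R = 48*11 = 528)
-R = -1*528 = -528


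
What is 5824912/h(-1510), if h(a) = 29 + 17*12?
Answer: 5824912/233 ≈ 25000.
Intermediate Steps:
h(a) = 233 (h(a) = 29 + 204 = 233)
5824912/h(-1510) = 5824912/233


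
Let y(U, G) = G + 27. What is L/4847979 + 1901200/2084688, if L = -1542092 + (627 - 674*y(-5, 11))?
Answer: 123960647038/210552575949 ≈ 0.58874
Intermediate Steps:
y(U, G) = 27 + G
L = -1567077 (L = -1542092 + (627 - 674*(27 + 11)) = -1542092 + (627 - 674*38) = -1542092 + (627 - 25612) = -1542092 - 24985 = -1567077)
L/4847979 + 1901200/2084688 = -1567077/4847979 + 1901200/2084688 = -1567077*1/4847979 + 1901200*(1/2084688) = -522359/1615993 + 118825/130293 = 123960647038/210552575949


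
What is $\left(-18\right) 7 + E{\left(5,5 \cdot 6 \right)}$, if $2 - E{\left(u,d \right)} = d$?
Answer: $-154$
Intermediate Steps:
$E{\left(u,d \right)} = 2 - d$
$\left(-18\right) 7 + E{\left(5,5 \cdot 6 \right)} = \left(-18\right) 7 + \left(2 - 5 \cdot 6\right) = -126 + \left(2 - 30\right) = -126 - 28 = -154$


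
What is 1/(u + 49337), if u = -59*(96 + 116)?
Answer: 1/36829 ≈ 2.7153e-5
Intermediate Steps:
u = -12508 (u = -59*212 = -12508)
1/(u + 49337) = 1/(-12508 + 49337) = 1/36829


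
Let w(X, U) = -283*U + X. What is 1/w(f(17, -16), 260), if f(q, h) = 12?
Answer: -1/73568 ≈ -1.3593e-5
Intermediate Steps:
w(X, U) = X - 283*U
1/w(f(17, -16), 260) = 1/(12 - 283*260) = 1/(12 - 73580) = 1/(-73568) = -1/73568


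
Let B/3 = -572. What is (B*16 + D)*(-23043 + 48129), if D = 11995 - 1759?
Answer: -431980920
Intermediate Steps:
B = -1716 (B = 3*(-572) = -1716)
D = 10236
(B*16 + D)*(-23043 + 48129) = (-1716*16 + 10236)*(-23043 + 48129) = (-27456 + 10236)*25086 = -17220*25086 = -431980920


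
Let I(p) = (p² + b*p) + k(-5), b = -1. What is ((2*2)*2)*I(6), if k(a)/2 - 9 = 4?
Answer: 448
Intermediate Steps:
k(a) = 26 (k(a) = 18 + 2*4 = 18 + 8 = 26)
I(p) = 26 + p² - p (I(p) = (p² - p) + 26 = 26 + p² - p)
((2*2)*2)*I(6) = ((2*2)*2)*(26 + 6² - 1*6) = (4*2)*(26 + 36 - 6) = 8*56 = 448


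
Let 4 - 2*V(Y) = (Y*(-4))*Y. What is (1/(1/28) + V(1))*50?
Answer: 1600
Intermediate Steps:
V(Y) = 2 + 2*Y² (V(Y) = 2 - Y*(-4)*Y/2 = 2 - (-4*Y)*Y/2 = 2 - (-2)*Y² = 2 + 2*Y²)
(1/(1/28) + V(1))*50 = (1/(1/28) + (2 + 2*1²))*50 = (1/(1/28) + (2 + 2*1))*50 = (28 + (2 + 2))*50 = (28 + 4)*50 = 32*50 = 1600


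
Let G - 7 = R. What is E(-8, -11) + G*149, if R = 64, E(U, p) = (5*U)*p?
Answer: 11019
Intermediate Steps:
E(U, p) = 5*U*p
G = 71 (G = 7 + 64 = 71)
E(-8, -11) + G*149 = 5*(-8)*(-11) + 71*149 = 440 + 10579 = 11019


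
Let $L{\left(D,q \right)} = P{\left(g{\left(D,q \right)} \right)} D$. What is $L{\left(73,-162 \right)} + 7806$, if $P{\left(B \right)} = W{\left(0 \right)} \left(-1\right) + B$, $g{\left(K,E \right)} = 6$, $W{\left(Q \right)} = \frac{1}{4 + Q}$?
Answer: $\frac{32903}{4} \approx 8225.8$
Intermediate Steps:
$P{\left(B \right)} = - \frac{1}{4} + B$ ($P{\left(B \right)} = \frac{1}{4 + 0} \left(-1\right) + B = \frac{1}{4} \left(-1\right) + B = - \frac{1}{4} + B$)
$L{\left(D,q \right)} = \frac{23 D}{4}$ ($L{\left(D,q \right)} = \left(- \frac{1}{4} + 6\right) D = \frac{23 D}{4}$)
$L{\left(73,-162 \right)} + 7806 = \frac{23}{4} \cdot 73 + 7806 = \frac{1679}{4} + 7806 = \frac{32903}{4}$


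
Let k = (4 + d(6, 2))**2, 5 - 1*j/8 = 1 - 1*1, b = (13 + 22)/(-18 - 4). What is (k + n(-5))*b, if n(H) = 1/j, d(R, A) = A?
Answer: -917/16 ≈ -57.313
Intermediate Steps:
b = -35/22 (b = 35/(-22) = 35*(-1/22) = -35/22 ≈ -1.5909)
j = 40 (j = 40 - 8*(1 - 1*1) = 40 - 8*(1 - 1) = 40 - 8*0 = 40 + 0 = 40)
k = 36 (k = (4 + 2)**2 = 6**2 = 36)
n(H) = 1/40
(k + n(-5))*b = (36 + 1/40)*(-35/22) = (1441/40)*(-35/22) = -917/16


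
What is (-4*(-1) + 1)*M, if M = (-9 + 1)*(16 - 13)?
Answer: -120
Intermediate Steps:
M = -24 (M = -8*3 = -24)
(-4*(-1) + 1)*M = (-4*(-1) + 1)*(-24) = (4 + 1)*(-24) = 5*(-24) = -120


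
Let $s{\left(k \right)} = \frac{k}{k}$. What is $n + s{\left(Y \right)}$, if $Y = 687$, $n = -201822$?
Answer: $-201821$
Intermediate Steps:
$s{\left(k \right)} = 1$
$n + s{\left(Y \right)} = -201822 + 1 = -201821$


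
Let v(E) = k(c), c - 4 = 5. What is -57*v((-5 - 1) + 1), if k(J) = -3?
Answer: 171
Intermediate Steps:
c = 9 (c = 4 + 5 = 9)
v(E) = -3
-57*v((-5 - 1) + 1) = -57*(-3) = 171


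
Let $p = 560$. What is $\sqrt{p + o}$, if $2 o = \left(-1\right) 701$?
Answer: $\frac{\sqrt{838}}{2} \approx 14.474$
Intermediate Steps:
$o = - \frac{701}{2}$ ($o = \frac{\left(-1\right) 701}{2} = \frac{1}{2} \left(-701\right) = - \frac{701}{2} \approx -350.5$)
$\sqrt{p + o} = \sqrt{560 - \frac{701}{2}} = \sqrt{\frac{419}{2}} = \frac{\sqrt{838}}{2}$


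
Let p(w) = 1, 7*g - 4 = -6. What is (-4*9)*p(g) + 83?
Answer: 47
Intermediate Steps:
g = -2/7 (g = 4/7 + (⅐)*(-6) = 4/7 - 6/7 = -2/7 ≈ -0.28571)
(-4*9)*p(g) + 83 = -4*9*1 + 83 = -36*1 + 83 = -36 + 83 = 47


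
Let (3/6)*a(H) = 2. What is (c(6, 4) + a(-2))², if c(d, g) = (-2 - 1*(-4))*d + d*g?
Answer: 1600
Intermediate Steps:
a(H) = 4 (a(H) = 2*2 = 4)
c(d, g) = 2*d + d*g (c(d, g) = (-2 + 4)*d + d*g = 2*d + d*g)
(c(6, 4) + a(-2))² = (6*(2 + 4) + 4)² = (6*6 + 4)² = (36 + 4)² = 40² = 1600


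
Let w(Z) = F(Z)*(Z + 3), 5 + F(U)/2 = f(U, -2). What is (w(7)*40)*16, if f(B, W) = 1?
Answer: -51200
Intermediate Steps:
F(U) = -8 (F(U) = -10 + 2*1 = -10 + 2 = -8)
w(Z) = -24 - 8*Z (w(Z) = -8*(Z + 3) = -8*(3 + Z) = -24 - 8*Z)
(w(7)*40)*16 = ((-24 - 8*7)*40)*16 = ((-24 - 56)*40)*16 = -80*40*16 = -3200*16 = -51200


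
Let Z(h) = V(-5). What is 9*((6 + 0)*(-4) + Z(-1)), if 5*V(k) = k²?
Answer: -171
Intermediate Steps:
V(k) = k²/5
Z(h) = 5 (Z(h) = (⅕)*(-5)² = (⅕)*25 = 5)
9*((6 + 0)*(-4) + Z(-1)) = 9*((6 + 0)*(-4) + 5) = 9*(6*(-4) + 5) = 9*(-24 + 5) = 9*(-19) = -171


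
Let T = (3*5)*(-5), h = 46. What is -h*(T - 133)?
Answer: 9568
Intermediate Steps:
T = -75 (T = 15*(-5) = -75)
-h*(T - 133) = -46*(-75 - 133) = -46*(-208) = -1*(-9568) = 9568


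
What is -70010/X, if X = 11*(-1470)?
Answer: 7001/1617 ≈ 4.3296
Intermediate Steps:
X = -16170
-70010/X = -70010/(-16170) = -70010*(-1/16170) = 7001/1617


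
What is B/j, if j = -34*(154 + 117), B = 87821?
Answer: -87821/9214 ≈ -9.5313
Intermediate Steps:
j = -9214 (j = -34*271 = -9214)
B/j = 87821/(-9214) = 87821*(-1/9214) = -87821/9214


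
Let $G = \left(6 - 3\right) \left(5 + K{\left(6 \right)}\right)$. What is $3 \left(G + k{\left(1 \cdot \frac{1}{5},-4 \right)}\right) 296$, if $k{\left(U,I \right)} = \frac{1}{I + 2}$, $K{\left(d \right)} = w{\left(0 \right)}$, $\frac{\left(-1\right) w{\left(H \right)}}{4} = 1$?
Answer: $2220$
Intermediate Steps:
$w{\left(H \right)} = -4$ ($w{\left(H \right)} = \left(-4\right) 1 = -4$)
$K{\left(d \right)} = -4$
$k{\left(U,I \right)} = \frac{1}{2 + I}$
$G = 3$ ($G = \left(6 - 3\right) \left(5 - 4\right) = 3 \cdot 1 = 3$)
$3 \left(G + k{\left(1 \cdot \frac{1}{5},-4 \right)}\right) 296 = 3 \left(3 + \frac{1}{2 - 4}\right) 296 = 3 \left(3 + \frac{1}{-2}\right) 296 = 3 \left(3 - \frac{1}{2}\right) 296 = 3 \cdot \frac{5}{2} \cdot 296 = \frac{15}{2} \cdot 296 = 2220$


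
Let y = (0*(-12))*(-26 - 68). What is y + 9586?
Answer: 9586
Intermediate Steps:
y = 0 (y = 0*(-94) = 0)
y + 9586 = 0 + 9586 = 9586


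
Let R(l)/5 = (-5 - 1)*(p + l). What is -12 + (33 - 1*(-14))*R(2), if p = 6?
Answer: -11292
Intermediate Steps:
R(l) = -180 - 30*l (R(l) = 5*((-5 - 1)*(6 + l)) = 5*(-6*(6 + l)) = 5*(-36 - 6*l) = -180 - 30*l)
-12 + (33 - 1*(-14))*R(2) = -12 + (33 - 1*(-14))*(-180 - 30*2) = -12 + (33 + 14)*(-180 - 60) = -12 + 47*(-240) = -12 - 11280 = -11292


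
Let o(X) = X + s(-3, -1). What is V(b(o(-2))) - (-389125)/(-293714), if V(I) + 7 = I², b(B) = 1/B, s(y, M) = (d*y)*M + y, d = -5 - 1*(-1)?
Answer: -706346833/84883346 ≈ -8.3214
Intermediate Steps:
d = -4 (d = -5 + 1 = -4)
s(y, M) = y - 4*M*y (s(y, M) = (-4*y)*M + y = -4*M*y + y = y - 4*M*y)
o(X) = -15 + X (o(X) = X - 3*(1 - 4*(-1)) = X - 3*(1 + 4) = X - 3*5 = X - 15 = -15 + X)
V(I) = -7 + I²
V(b(o(-2))) - (-389125)/(-293714) = (-7 + (1/(-15 - 2))²) - (-389125)/(-293714) = (-7 + (1/(-17))²) - (-389125)*(-1)/293714 = (-7 + (-1/17)²) - 1*389125/293714 = (-7 + 1/289) - 389125/293714 = -2022/289 - 389125/293714 = -706346833/84883346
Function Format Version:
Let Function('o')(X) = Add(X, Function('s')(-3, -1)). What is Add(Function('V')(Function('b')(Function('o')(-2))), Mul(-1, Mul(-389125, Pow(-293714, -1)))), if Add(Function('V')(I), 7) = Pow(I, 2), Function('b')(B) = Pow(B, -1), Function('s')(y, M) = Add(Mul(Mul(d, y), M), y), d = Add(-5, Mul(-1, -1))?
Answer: Rational(-706346833, 84883346) ≈ -8.3214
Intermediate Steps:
d = -4 (d = Add(-5, 1) = -4)
Function('s')(y, M) = Add(y, Mul(-4, M, y)) (Function('s')(y, M) = Add(Mul(Mul(-4, y), M), y) = Add(Mul(-4, M, y), y) = Add(y, Mul(-4, M, y)))
Function('o')(X) = Add(-15, X) (Function('o')(X) = Add(X, Mul(-3, Add(1, Mul(-4, -1)))) = Add(X, Mul(-3, Add(1, 4))) = Add(X, Mul(-3, 5)) = Add(X, -15) = Add(-15, X))
Function('V')(I) = Add(-7, Pow(I, 2))
Add(Function('V')(Function('b')(Function('o')(-2))), Mul(-1, Mul(-389125, Pow(-293714, -1)))) = Add(Add(-7, Pow(Pow(Add(-15, -2), -1), 2)), Mul(-1, Mul(-389125, Pow(-293714, -1)))) = Add(Add(-7, Pow(Pow(-17, -1), 2)), Mul(-1, Mul(-389125, Rational(-1, 293714)))) = Add(Add(-7, Pow(Rational(-1, 17), 2)), Mul(-1, Rational(389125, 293714))) = Add(Add(-7, Rational(1, 289)), Rational(-389125, 293714)) = Add(Rational(-2022, 289), Rational(-389125, 293714)) = Rational(-706346833, 84883346)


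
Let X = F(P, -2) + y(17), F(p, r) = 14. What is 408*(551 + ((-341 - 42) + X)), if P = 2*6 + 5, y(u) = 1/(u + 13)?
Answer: 371348/5 ≈ 74270.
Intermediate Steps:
y(u) = 1/(13 + u)
P = 17 (P = 12 + 5 = 17)
X = 421/30 (X = 14 + 1/(13 + 17) = 14 + 1/30 = 421/30 ≈ 14.033)
408*(551 + ((-341 - 42) + X)) = 408*(551 + ((-341 - 42) + 421/30)) = 408*(551 + (-383 + 421/30)) = 408*(551 - 11069/30) = 408*(5461/30) = 371348/5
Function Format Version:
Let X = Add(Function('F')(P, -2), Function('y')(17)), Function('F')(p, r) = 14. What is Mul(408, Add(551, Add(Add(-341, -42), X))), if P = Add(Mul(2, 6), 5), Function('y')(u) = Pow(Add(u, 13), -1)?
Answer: Rational(371348, 5) ≈ 74270.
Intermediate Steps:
Function('y')(u) = Pow(Add(13, u), -1)
P = 17 (P = Add(12, 5) = 17)
X = Rational(421, 30) (X = Add(14, Pow(Add(13, 17), -1)) = Add(14, Pow(30, -1)) = Add(14, Rational(1, 30)) = Rational(421, 30) ≈ 14.033)
Mul(408, Add(551, Add(Add(-341, -42), X))) = Mul(408, Add(551, Add(Add(-341, -42), Rational(421, 30)))) = Mul(408, Add(551, Add(-383, Rational(421, 30)))) = Mul(408, Add(551, Rational(-11069, 30))) = Mul(408, Rational(5461, 30)) = Rational(371348, 5)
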